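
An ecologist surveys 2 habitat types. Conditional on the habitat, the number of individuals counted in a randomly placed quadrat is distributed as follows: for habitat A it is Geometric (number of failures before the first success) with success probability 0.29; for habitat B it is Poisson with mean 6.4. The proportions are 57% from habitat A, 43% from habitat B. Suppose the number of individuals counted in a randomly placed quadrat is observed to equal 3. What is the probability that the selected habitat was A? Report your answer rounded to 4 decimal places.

Likelihoods P(X=3 | ·): A: 0.103794; B: 0.0725945.
Posterior ∝ prior × likelihood. Numerator for A: 0.57·0.103794 = 0.0591627.
Normalizing constant: 0.57·0.103794 + 0.43·0.0725945 = 0.0903783.
P(A | observation) = 0.0591627 / 0.0903783 = 0.654611.

0.6546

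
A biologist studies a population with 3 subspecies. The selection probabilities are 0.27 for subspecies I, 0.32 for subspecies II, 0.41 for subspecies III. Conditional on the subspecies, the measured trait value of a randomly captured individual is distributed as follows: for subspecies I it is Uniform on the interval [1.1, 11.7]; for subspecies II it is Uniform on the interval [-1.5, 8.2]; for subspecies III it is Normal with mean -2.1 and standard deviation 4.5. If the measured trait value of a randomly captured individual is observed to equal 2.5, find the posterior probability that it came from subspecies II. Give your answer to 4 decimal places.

0.4123

Likelihoods f(2.5 | ·): I: 0.0943396; II: 0.103093; III: 0.0525766.
Posterior ∝ prior × likelihood. Numerator for II: 0.32·0.103093 = 0.0329897.
Normalizing constant: 0.27·0.0943396 + 0.32·0.103093 + 0.41·0.0525766 = 0.0800178.
P(II | observation) = 0.0329897 / 0.0800178 = 0.41228.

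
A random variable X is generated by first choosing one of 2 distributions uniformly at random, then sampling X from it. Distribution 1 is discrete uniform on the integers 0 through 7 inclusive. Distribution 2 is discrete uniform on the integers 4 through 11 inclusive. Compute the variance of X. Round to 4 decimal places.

9.2500

Per component, 1: μ=3.5, E[X²]=17.5; 2: μ=7.5, E[X²]=61.5.
E[X] = 0.5·3.5 + 0.5·7.5 = 5.5.
E[X²] = 0.5·17.5 + 0.5·61.5 = 39.5.
Var(X) = E[X²] − (E[X])² = 39.5 − 30.25 = 9.25.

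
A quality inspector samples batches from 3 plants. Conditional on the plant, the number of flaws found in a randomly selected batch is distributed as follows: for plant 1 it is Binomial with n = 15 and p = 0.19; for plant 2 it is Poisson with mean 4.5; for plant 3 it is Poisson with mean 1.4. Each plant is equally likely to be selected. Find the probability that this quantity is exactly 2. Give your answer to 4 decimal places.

Conditional on each plant, P(X = 2): 1: 0.244907; 2: 0.112479; 3: 0.241665.
By total probability, P(X = 2) = 0.333333·0.244907 + 0.333333·0.112479 + 0.333333·0.241665 = 0.199684.

0.1997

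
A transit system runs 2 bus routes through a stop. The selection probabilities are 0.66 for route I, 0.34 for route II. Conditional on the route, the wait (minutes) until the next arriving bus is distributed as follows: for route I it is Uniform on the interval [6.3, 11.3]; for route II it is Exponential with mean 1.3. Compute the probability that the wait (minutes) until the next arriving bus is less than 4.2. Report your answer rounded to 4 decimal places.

Conditional on each route, P(X < 4.2): I: 0; II: 0.960473.
By total probability, P(X < 4.2) = 0.66·0 + 0.34·0.960473 = 0.326561.

0.3266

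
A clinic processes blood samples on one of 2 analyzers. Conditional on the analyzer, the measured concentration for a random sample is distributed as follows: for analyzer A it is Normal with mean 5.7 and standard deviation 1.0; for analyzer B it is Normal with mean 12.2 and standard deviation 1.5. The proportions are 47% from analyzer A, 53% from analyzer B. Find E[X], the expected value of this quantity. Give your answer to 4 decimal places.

9.1450

Component means — A: 5.7; B: 12.2.
E[X] = 0.47·5.7 + 0.53·12.2 = 9.145.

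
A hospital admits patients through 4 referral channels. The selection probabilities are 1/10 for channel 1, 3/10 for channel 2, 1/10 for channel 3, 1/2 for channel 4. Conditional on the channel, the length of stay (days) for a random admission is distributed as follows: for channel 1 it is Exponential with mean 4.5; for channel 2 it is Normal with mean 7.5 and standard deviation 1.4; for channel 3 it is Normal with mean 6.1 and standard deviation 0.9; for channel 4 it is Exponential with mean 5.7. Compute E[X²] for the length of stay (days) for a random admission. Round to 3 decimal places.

57.805

For each component E[X²] = Var + (mean)², giving 1: 40.5; 2: 58.21; 3: 38.02; 4: 64.98.
Overall E[X²] = 0.1·40.5 + 0.3·58.21 + 0.1·38.02 + 0.5·64.98 = 57.805.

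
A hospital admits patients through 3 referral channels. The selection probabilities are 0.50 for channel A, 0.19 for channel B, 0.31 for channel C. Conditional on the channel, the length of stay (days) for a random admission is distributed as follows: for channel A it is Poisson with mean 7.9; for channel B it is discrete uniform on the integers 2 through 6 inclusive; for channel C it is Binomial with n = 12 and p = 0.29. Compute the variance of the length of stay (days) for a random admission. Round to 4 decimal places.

Per component, A: μ=7.9, E[X²]=70.31; B: μ=4, E[X²]=18; C: μ=3.48, E[X²]=14.5812.
E[X] = 0.5·7.9 + 0.19·4 + 0.31·3.48 = 5.7888.
E[X²] = 0.5·70.31 + 0.19·18 + 0.31·14.5812 = 43.0952.
Var(X) = E[X²] − (E[X])² = 43.0952 − 33.5102 = 9.58497.

9.5850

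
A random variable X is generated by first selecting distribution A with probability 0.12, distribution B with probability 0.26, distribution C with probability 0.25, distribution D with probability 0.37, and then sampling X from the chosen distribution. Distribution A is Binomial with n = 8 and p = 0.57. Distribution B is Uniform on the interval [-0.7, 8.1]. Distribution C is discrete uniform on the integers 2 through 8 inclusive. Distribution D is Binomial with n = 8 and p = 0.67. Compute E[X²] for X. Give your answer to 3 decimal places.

For each component E[X²] = Var + (mean)², giving A: 22.7544; B: 20.1433; C: 29; D: 30.4984.
Overall E[X²] = 0.12·22.7544 + 0.26·20.1433 + 0.25·29 + 0.37·30.4984 = 26.5022.

26.502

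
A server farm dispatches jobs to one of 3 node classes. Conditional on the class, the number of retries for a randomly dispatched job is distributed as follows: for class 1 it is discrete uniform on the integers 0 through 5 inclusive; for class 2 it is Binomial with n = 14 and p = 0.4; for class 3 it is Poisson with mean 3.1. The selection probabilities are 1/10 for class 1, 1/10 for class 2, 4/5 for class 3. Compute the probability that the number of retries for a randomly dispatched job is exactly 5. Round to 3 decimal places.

0.123

Conditional on each class, P(X = 5): 1: 0.166667; 2: 0.206598; 3: 0.107477.
By total probability, P(X = 5) = 0.1·0.166667 + 0.1·0.206598 + 0.8·0.107477 = 0.123308.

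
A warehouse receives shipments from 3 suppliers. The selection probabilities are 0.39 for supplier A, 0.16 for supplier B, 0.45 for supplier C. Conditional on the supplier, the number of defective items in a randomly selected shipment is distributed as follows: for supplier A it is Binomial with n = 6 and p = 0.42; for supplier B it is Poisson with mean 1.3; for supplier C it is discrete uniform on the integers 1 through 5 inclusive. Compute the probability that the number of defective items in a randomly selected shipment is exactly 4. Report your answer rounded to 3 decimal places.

Conditional on each supplier, P(X = 4): A: 0.157016; B: 0.0324324; C: 0.2.
By total probability, P(X = 4) = 0.39·0.157016 + 0.16·0.0324324 + 0.45·0.2 = 0.156425.

0.156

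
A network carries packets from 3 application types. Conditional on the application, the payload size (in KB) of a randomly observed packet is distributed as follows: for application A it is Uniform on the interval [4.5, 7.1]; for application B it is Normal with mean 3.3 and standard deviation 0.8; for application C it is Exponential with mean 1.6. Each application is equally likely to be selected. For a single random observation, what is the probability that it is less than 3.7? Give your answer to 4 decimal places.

Conditional on each application, P(X < 3.7): A: 0; B: 0.691462; C: 0.900987.
By total probability, P(X < 3.7) = 0.333333·0 + 0.333333·0.691462 + 0.333333·0.900987 = 0.530816.

0.5308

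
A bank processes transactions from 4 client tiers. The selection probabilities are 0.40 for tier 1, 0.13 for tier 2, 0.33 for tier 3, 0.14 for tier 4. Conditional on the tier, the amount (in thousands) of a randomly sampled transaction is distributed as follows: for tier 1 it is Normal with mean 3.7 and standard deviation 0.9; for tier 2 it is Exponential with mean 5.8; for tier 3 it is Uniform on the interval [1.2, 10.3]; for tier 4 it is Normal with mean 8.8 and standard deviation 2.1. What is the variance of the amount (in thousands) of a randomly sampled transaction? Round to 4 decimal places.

10.4262

Per component, 1: μ=3.7, E[X²]=14.5; 2: μ=5.8, E[X²]=67.28; 3: μ=5.75, E[X²]=39.9633; 4: μ=8.8, E[X²]=81.85.
E[X] = 0.4·3.7 + 0.13·5.8 + 0.33·5.75 + 0.14·8.8 = 5.3635.
E[X²] = 0.4·14.5 + 0.13·67.28 + 0.33·39.9633 + 0.14·81.85 = 39.1933.
Var(X) = E[X²] − (E[X])² = 39.1933 − 28.7671 = 10.4262.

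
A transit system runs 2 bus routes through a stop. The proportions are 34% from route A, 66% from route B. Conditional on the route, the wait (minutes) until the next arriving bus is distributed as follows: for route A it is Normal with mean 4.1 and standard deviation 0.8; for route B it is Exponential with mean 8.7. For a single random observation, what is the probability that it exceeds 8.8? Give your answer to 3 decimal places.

0.240

Conditional on each route, P(X > 8.8): A: 2.11422e-09; B: 0.363675.
By total probability, P(X > 8.8) = 0.34·2.11422e-09 + 0.66·0.363675 = 0.240026.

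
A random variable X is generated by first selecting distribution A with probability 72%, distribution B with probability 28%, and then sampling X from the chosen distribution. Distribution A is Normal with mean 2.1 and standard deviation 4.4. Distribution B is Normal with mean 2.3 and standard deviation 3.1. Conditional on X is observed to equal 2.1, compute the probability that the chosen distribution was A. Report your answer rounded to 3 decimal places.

Likelihoods f(2.1 | ·): A: 0.0906687; B: 0.128424.
Posterior ∝ prior × likelihood. Numerator for A: 0.72·0.0906687 = 0.0652815.
Normalizing constant: 0.72·0.0906687 + 0.28·0.128424 = 0.10124.
P(A | observation) = 0.0652815 / 0.10124 = 0.644819.

0.645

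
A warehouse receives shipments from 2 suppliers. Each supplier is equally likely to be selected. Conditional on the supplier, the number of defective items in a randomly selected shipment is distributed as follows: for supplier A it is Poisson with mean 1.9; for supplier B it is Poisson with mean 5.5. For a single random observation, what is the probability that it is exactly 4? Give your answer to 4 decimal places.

0.1185

Conditional on each supplier, P(X = 4): A: 0.0812164; B: 0.155819.
By total probability, P(X = 4) = 0.5·0.0812164 + 0.5·0.155819 = 0.118518.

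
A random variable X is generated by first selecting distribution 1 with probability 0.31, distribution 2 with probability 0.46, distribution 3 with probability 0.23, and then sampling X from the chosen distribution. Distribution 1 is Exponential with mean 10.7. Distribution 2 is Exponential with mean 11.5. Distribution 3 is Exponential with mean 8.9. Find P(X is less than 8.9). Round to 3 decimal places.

Conditional on each component, P(X < 8.9): 1: 0.564724; 2: 0.538795; 3: 0.632121.
By total probability, P(X < 8.9) = 0.31·0.564724 + 0.46·0.538795 + 0.23·0.632121 = 0.568298.

0.568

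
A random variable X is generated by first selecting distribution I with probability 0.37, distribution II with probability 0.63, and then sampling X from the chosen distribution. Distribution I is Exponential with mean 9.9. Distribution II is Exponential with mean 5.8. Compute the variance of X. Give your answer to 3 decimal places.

61.375

Per component, I: μ=9.9, E[X²]=196.02; II: μ=5.8, E[X²]=67.28.
E[X] = 0.37·9.9 + 0.63·5.8 = 7.317.
E[X²] = 0.37·196.02 + 0.63·67.28 = 114.914.
Var(X) = E[X²] − (E[X])² = 114.914 − 53.5385 = 61.3753.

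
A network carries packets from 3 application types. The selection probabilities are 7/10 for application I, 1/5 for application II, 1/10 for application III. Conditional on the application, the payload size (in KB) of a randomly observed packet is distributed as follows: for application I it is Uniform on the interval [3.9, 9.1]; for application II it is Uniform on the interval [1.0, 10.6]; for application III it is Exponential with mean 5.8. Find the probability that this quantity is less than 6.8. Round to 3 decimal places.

0.580

Conditional on each application, P(X < 6.8): I: 0.557692; II: 0.604167; III: 0.690381.
By total probability, P(X < 6.8) = 0.7·0.557692 + 0.2·0.604167 + 0.1·0.690381 = 0.580256.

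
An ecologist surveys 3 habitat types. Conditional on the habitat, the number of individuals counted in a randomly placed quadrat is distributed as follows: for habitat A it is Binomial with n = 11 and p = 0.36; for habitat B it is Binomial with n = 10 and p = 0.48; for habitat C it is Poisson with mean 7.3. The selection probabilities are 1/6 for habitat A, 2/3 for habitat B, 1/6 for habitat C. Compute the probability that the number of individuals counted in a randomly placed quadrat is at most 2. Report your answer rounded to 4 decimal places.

0.0810

Conditional on each habitat, P(X ≤ 2): A: 0.181441; B: 0.0702161; C: 0.0236067.
By total probability, P(X ≤ 2) = 0.166667·0.181441 + 0.666667·0.0702161 + 0.166667·0.0236067 = 0.0809854.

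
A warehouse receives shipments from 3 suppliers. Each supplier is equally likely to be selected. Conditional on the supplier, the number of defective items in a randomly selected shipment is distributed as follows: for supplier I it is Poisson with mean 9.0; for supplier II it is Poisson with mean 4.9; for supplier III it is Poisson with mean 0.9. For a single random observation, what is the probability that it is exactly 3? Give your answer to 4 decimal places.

0.0701

Conditional on each supplier, P(X = 3): I: 0.0149943; II: 0.146014; III: 0.0493982.
By total probability, P(X = 3) = 0.333333·0.0149943 + 0.333333·0.146014 + 0.333333·0.0493982 = 0.0701354.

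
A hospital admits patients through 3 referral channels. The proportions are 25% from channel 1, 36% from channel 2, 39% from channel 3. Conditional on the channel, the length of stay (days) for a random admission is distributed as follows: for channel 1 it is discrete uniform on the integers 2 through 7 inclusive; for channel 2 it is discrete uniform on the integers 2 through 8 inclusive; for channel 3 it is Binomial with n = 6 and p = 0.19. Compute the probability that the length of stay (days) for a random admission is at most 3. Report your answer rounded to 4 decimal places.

0.5707

Conditional on each channel, P(X ≤ 3): 1: 0.333333; 2: 0.285714; 3: 0.985924.
By total probability, P(X ≤ 3) = 0.25·0.333333 + 0.36·0.285714 + 0.39·0.985924 = 0.570701.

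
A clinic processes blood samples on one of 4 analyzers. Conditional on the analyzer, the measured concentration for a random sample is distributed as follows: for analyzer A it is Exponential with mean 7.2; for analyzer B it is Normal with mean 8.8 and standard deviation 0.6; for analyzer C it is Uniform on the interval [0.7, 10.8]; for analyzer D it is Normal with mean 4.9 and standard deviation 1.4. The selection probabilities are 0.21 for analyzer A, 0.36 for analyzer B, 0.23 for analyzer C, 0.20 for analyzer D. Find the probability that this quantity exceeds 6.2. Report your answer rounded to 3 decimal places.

Conditional on each analyzer, P(X > 6.2): A: 0.422692; B: 0.999993; C: 0.455446; D: 0.176556.
By total probability, P(X > 6.2) = 0.21·0.422692 + 0.36·0.999993 + 0.23·0.455446 + 0.2·0.176556 = 0.588826.

0.589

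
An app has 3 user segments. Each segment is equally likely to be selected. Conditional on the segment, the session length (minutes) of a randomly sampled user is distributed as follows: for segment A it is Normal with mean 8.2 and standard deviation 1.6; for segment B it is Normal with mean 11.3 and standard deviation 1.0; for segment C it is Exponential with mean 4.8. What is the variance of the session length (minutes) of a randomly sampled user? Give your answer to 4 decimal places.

Per component, A: μ=8.2, E[X²]=69.8; B: μ=11.3, E[X²]=128.69; C: μ=4.8, E[X²]=46.08.
E[X] = 0.333333·8.2 + 0.333333·11.3 + 0.333333·4.8 = 8.1.
E[X²] = 0.333333·69.8 + 0.333333·128.69 + 0.333333·46.08 = 81.5233.
Var(X) = E[X²] − (E[X])² = 81.5233 − 65.61 = 15.9133.

15.9133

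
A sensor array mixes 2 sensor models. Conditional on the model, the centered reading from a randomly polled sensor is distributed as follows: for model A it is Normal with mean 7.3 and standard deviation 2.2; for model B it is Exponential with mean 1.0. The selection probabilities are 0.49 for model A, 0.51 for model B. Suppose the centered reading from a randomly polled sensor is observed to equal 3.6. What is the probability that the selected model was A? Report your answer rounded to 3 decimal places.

0.608

Likelihoods f(3.6 | ·): A: 0.0440843; B: 0.0273237.
Posterior ∝ prior × likelihood. Numerator for A: 0.49·0.0440843 = 0.0216013.
Normalizing constant: 0.49·0.0440843 + 0.51·0.0273237 = 0.0355364.
P(A | observation) = 0.0216013 / 0.0355364 = 0.607864.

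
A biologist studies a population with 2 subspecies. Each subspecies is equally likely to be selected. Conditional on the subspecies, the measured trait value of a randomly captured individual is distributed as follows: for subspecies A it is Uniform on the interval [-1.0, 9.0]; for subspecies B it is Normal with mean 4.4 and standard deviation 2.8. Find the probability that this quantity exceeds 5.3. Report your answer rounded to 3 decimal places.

0.372

Conditional on each subspecies, P(X > 5.3): A: 0.37; B: 0.373943.
By total probability, P(X > 5.3) = 0.5·0.37 + 0.5·0.373943 = 0.371971.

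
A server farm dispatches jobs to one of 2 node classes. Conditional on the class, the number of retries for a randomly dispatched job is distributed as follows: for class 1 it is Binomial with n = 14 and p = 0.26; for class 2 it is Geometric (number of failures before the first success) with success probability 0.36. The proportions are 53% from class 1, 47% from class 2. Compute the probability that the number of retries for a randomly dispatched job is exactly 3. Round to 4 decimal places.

Conditional on each class, P(X = 3): 1: 0.233115; 2: 0.0943718.
By total probability, P(X = 3) = 0.53·0.233115 + 0.47·0.0943718 = 0.167906.

0.1679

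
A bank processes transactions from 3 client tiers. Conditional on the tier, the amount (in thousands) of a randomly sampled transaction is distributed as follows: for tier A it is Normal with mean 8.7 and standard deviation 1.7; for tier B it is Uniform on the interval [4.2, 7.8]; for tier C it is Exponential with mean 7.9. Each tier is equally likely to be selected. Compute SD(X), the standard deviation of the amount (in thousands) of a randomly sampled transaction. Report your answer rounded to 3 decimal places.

Per component, A: μ=8.7, E[X²]=78.58; B: μ=6, E[X²]=37.08; C: μ=7.9, E[X²]=124.82.
E[X] = 0.333333·8.7 + 0.333333·6 + 0.333333·7.9 = 7.53333.
E[X²] = 0.333333·78.58 + 0.333333·37.08 + 0.333333·124.82 = 80.16.
Var(X) = E[X²] − (E[X])² = 80.16 − 56.7511 = 23.4089.
SD(X) = √23.4089 = 4.83827.

4.838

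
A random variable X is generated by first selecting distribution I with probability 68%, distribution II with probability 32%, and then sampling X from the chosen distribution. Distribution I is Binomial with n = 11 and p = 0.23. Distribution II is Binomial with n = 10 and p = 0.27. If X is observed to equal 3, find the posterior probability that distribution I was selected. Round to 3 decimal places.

0.669

Likelihoods P(X=3 | ·): I: 0.248081; II: 0.260935.
Posterior ∝ prior × likelihood. Numerator for I: 0.68·0.248081 = 0.168695.
Normalizing constant: 0.68·0.248081 + 0.32·0.260935 = 0.252194.
P(I | observation) = 0.168695 / 0.252194 = 0.668909.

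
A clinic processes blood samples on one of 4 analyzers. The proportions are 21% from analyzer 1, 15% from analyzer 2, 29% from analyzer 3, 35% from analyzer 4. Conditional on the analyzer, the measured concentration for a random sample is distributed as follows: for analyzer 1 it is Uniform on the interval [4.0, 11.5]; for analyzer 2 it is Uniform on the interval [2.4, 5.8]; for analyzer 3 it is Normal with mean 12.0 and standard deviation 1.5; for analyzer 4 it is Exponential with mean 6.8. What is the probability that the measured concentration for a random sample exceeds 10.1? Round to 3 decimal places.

0.379

Conditional on each analyzer, P(X > 10.1): 1: 0.186667; 2: 0; 3: 0.897363; 4: 0.226436.
By total probability, P(X > 10.1) = 0.21·0.186667 + 0.15·0 + 0.29·0.897363 + 0.35·0.226436 = 0.378688.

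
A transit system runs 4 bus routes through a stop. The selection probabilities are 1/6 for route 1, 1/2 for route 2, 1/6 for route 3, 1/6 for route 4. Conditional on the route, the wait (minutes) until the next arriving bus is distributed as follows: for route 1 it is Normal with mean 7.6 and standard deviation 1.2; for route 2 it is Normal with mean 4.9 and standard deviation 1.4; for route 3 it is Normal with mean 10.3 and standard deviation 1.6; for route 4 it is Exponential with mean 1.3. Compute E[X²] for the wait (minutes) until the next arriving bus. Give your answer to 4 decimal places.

For each component E[X²] = Var + (mean)², giving 1: 59.2; 2: 25.97; 3: 108.65; 4: 3.38.
Overall E[X²] = 0.166667·59.2 + 0.5·25.97 + 0.166667·108.65 + 0.166667·3.38 = 41.5233.

41.5233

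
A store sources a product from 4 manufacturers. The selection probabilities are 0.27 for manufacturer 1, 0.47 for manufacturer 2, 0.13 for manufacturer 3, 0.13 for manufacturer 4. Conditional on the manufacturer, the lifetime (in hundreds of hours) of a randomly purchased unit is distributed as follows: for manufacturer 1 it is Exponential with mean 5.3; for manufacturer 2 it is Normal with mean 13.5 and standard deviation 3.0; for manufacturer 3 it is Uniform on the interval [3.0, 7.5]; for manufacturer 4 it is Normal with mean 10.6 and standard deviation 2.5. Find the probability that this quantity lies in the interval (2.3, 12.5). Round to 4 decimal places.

Conditional on each manufacturer, P(2.3 < X < 12.5): 1: 0.553374; 2: 0.369347; 3: 1; 4: 0.775923.
By total probability, P(2.3 < X < 12.5) = 0.27·0.553374 + 0.47·0.369347 + 0.13·1 + 0.13·0.775923 = 0.553874.

0.5539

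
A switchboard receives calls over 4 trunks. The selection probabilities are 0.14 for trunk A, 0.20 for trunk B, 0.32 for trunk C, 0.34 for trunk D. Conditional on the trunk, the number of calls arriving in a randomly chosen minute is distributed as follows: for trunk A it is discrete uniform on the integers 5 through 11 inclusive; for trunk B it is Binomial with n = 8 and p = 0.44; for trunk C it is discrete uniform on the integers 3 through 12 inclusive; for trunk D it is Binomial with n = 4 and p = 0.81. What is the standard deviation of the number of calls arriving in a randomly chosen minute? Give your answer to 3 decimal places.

2.907

Per component, A: μ=8, E[X²]=68; B: μ=3.52, E[X²]=14.3616; C: μ=7.5, E[X²]=64.5; D: μ=3.24, E[X²]=11.1132.
E[X] = 0.14·8 + 0.2·3.52 + 0.32·7.5 + 0.34·3.24 = 5.3256.
E[X²] = 0.14·68 + 0.2·14.3616 + 0.32·64.5 + 0.34·11.1132 = 36.8108.
Var(X) = E[X²] − (E[X])² = 36.8108 − 28.362 = 8.44879.
SD(X) = √8.44879 = 2.90668.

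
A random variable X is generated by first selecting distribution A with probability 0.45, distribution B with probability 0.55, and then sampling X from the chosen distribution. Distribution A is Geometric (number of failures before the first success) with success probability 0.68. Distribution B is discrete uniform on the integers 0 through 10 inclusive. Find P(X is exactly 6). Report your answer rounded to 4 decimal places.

0.0503

Conditional on each component, P(X = 6): A: 0.000730144; B: 0.0909091.
By total probability, P(X = 6) = 0.45·0.000730144 + 0.55·0.0909091 = 0.0503286.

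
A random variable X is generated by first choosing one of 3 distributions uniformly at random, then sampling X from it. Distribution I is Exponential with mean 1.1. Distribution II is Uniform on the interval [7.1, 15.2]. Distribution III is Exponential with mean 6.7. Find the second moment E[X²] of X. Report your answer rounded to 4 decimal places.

For each component E[X²] = Var + (mean)², giving I: 2.42; II: 129.79; III: 89.78.
Overall E[X²] = 0.333333·2.42 + 0.333333·129.79 + 0.333333·89.78 = 73.9967.

73.9967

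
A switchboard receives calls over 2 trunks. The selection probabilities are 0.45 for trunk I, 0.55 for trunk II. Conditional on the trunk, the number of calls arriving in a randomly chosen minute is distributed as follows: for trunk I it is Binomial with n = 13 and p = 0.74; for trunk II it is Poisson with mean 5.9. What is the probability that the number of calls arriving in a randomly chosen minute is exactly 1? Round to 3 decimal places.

Conditional on each trunk, P(X = 1): I: 9.18027e-07; II: 0.0161627.
By total probability, P(X = 1) = 0.45·9.18027e-07 + 0.55·0.0161627 = 0.00888991.

0.009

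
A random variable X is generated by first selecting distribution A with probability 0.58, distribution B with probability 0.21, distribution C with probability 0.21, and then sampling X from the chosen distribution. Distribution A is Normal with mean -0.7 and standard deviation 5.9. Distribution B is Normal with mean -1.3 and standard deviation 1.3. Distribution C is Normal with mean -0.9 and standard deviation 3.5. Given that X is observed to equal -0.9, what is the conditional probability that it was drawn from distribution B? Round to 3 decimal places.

0.493

Likelihoods f(-0.9 | ·): A: 0.0675785; B: 0.29269; C: 0.113984.
Posterior ∝ prior × likelihood. Numerator for B: 0.21·0.29269 = 0.061465.
Normalizing constant: 0.58·0.0675785 + 0.21·0.29269 + 0.21·0.113984 = 0.124597.
P(B | observation) = 0.061465 / 0.124597 = 0.49331.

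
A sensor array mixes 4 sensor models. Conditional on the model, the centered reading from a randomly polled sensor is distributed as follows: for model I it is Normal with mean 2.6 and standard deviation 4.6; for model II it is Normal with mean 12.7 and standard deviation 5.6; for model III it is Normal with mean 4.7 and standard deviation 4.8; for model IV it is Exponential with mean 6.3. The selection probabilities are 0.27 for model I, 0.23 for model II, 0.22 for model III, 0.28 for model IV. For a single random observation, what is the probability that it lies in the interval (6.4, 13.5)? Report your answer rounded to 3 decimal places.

0.292

Conditional on each model, P(6.4 < X < 13.5): I: 0.195473; II: 0.426504; III: 0.32823; IV: 0.244767.
By total probability, P(6.4 < X < 13.5) = 0.27·0.195473 + 0.23·0.426504 + 0.22·0.32823 + 0.28·0.244767 = 0.291619.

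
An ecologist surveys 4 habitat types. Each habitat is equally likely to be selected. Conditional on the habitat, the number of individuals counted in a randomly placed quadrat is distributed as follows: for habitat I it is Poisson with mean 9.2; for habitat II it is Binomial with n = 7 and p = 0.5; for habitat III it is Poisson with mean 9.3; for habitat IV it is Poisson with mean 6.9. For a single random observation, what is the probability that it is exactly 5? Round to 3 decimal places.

0.101

Conditional on each habitat, P(X = 5): I: 0.0554943; II: 0.164062; III: 0.0530023; IV: 0.131351.
By total probability, P(X = 5) = 0.25·0.0554943 + 0.25·0.164062 + 0.25·0.0530023 + 0.25·0.131351 = 0.100977.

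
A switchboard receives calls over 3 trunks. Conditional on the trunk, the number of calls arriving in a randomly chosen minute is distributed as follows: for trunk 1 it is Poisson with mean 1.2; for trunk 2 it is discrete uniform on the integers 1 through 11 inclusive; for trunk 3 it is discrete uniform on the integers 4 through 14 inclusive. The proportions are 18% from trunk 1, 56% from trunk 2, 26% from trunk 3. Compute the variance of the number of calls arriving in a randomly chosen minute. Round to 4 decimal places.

14.8961

Per component, 1: μ=1.2, E[X²]=2.64; 2: μ=6, E[X²]=46; 3: μ=9, E[X²]=91.
E[X] = 0.18·1.2 + 0.56·6 + 0.26·9 = 5.916.
E[X²] = 0.18·2.64 + 0.56·46 + 0.26·91 = 49.8952.
Var(X) = E[X²] − (E[X])² = 49.8952 − 34.9991 = 14.8961.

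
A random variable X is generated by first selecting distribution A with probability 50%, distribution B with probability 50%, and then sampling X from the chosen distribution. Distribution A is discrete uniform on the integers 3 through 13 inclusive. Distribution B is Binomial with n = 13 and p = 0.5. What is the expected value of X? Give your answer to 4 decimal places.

Component means — A: 8; B: 6.5.
E[X] = 0.5·8 + 0.5·6.5 = 7.25.

7.2500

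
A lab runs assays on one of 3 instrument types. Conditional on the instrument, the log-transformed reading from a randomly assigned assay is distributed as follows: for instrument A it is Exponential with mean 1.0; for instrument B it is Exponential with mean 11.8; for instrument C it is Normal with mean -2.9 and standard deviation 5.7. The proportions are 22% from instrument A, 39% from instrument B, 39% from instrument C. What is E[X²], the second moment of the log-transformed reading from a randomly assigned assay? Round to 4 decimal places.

For each component E[X²] = Var + (mean)², giving A: 2; B: 278.48; C: 40.9.
Overall E[X²] = 0.22·2 + 0.39·278.48 + 0.39·40.9 = 124.998.

124.9982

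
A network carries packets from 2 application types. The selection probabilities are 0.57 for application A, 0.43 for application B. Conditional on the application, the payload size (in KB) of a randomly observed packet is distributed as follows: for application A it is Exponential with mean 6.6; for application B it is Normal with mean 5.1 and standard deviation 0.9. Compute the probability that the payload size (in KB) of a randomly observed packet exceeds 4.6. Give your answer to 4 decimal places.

0.5895

Conditional on each application, P(X > 4.6): A: 0.498092; B: 0.710743.
By total probability, P(X > 4.6) = 0.57·0.498092 + 0.43·0.710743 = 0.589532.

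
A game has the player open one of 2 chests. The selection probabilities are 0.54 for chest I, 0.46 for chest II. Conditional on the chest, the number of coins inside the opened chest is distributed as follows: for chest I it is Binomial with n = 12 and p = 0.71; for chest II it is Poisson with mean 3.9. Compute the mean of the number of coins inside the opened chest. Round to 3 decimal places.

Component means — I: 8.52; II: 3.9.
E[X] = 0.54·8.52 + 0.46·3.9 = 6.3948.

6.395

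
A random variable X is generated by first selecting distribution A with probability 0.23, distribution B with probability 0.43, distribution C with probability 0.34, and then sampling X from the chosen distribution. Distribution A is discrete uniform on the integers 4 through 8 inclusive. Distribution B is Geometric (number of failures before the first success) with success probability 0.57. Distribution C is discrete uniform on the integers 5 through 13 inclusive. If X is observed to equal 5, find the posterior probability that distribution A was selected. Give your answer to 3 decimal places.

0.526

Likelihoods P(X=5 | ·): A: 0.2; B: 0.00837948; C: 0.111111.
Posterior ∝ prior × likelihood. Numerator for A: 0.23·0.2 = 0.046.
Normalizing constant: 0.23·0.2 + 0.43·0.00837948 + 0.34·0.111111 = 0.087381.
P(A | observation) = 0.046 / 0.087381 = 0.526431.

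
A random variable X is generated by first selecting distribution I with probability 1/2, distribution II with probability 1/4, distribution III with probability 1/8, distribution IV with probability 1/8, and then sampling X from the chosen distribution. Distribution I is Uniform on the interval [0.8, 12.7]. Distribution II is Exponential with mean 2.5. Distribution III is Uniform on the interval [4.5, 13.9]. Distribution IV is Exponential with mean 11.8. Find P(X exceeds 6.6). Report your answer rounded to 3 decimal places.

Conditional on each component, P(X > 6.6): I: 0.512605; II: 0.0713613; III: 0.776596; IV: 0.571596.
By total probability, P(X > 6.6) = 0.5·0.512605 + 0.25·0.0713613 + 0.125·0.776596 + 0.125·0.571596 = 0.442667.

0.443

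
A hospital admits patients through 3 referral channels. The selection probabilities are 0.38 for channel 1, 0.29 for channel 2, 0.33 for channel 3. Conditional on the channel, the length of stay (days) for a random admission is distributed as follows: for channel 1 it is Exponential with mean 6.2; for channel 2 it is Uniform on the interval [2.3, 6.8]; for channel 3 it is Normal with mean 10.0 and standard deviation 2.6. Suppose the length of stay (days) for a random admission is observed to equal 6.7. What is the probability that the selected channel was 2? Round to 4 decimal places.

Likelihoods f(6.7 | ·): 1: 0.0547381; 2: 0.222222; 3: 0.0685684.
Posterior ∝ prior × likelihood. Numerator for 2: 0.29·0.222222 = 0.0644444.
Normalizing constant: 0.38·0.0547381 + 0.29·0.222222 + 0.33·0.0685684 = 0.107873.
P(2 | observation) = 0.0644444 / 0.107873 = 0.597413.

0.5974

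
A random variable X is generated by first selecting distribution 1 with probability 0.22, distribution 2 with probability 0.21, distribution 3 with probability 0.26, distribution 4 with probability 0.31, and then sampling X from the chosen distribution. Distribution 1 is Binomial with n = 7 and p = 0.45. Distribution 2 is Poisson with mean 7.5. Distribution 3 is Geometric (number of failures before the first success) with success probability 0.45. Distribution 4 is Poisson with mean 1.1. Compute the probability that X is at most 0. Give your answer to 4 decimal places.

0.2237

Conditional on each component, P(X ≤ 0): 1: 0.0152244; 2: 0.000553084; 3: 0.45; 4: 0.332871.
By total probability, P(X ≤ 0) = 0.22·0.0152244 + 0.21·0.000553084 + 0.26·0.45 + 0.31·0.332871 = 0.223656.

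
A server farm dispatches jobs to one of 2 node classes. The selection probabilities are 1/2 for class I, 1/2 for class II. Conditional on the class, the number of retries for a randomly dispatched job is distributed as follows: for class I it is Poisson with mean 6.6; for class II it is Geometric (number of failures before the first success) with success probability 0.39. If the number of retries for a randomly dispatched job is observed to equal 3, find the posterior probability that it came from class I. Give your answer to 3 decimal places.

Likelihoods P(X=3 | ·): I: 0.0651834; II: 0.0885226.
Posterior ∝ prior × likelihood. Numerator for I: 0.5·0.0651834 = 0.0325917.
Normalizing constant: 0.5·0.0651834 + 0.5·0.0885226 = 0.076853.
P(I | observation) = 0.0325917 / 0.076853 = 0.424078.

0.424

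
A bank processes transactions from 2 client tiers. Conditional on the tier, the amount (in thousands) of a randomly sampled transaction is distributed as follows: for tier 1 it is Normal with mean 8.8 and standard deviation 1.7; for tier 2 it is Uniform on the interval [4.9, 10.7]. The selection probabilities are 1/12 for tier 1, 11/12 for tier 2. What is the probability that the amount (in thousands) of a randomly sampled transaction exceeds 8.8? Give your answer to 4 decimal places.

0.3420

Conditional on each tier, P(X > 8.8): 1: 0.5; 2: 0.327586.
By total probability, P(X > 8.8) = 0.0833333·0.5 + 0.916667·0.327586 = 0.341954.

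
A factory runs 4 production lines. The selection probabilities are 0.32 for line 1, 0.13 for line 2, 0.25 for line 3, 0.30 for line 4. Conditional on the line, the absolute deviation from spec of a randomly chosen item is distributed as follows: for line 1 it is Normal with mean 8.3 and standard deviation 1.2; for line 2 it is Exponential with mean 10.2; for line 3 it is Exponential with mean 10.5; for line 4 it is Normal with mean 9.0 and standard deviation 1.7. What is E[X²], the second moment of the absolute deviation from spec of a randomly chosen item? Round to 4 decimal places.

For each component E[X²] = Var + (mean)², giving 1: 70.33; 2: 208.08; 3: 220.5; 4: 83.89.
Overall E[X²] = 0.32·70.33 + 0.13·208.08 + 0.25·220.5 + 0.3·83.89 = 129.848.

129.8480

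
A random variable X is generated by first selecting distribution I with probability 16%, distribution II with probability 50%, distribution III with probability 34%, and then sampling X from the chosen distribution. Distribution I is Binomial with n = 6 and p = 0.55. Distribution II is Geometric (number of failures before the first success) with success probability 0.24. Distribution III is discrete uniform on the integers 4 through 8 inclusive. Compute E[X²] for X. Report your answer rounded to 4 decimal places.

For each component E[X²] = Var + (mean)², giving I: 12.375; II: 23.2222; III: 38.
Overall E[X²] = 0.16·12.375 + 0.5·23.2222 + 0.34·38 = 26.5111.

26.5111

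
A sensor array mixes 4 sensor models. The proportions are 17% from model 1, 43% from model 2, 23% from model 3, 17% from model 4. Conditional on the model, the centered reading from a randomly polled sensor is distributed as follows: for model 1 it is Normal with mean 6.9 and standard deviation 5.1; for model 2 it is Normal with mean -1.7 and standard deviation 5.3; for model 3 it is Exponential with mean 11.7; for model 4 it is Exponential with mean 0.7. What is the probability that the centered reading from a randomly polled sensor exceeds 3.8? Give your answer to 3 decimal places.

0.355

Conditional on each model, P(X > 3.8): 1: 0.728354; 2: 0.149697; 3: 0.722682; 4: 0.00438936.
By total probability, P(X > 3.8) = 0.17·0.728354 + 0.43·0.149697 + 0.23·0.722682 + 0.17·0.00438936 = 0.355153.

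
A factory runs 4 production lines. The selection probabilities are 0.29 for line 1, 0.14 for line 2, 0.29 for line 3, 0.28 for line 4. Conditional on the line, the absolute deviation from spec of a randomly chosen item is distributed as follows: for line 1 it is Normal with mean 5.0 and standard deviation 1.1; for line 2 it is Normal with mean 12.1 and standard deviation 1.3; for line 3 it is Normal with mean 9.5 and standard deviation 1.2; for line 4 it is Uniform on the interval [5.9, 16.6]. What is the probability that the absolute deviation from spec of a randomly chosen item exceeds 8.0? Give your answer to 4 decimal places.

Conditional on each line, P(X > 8.0): 1: 0.00319301; 2: 0.999194; 3: 0.89435; 4: 0.803738.
By total probability, P(X > 8.0) = 0.29·0.00319301 + 0.14·0.999194 + 0.29·0.89435 + 0.28·0.803738 = 0.625221.

0.6252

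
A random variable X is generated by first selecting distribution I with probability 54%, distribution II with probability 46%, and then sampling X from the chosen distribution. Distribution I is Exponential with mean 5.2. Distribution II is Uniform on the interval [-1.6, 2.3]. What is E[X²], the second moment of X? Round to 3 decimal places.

29.843

For each component E[X²] = Var + (mean)², giving I: 54.08; II: 1.39.
Overall E[X²] = 0.54·54.08 + 0.46·1.39 = 29.8426.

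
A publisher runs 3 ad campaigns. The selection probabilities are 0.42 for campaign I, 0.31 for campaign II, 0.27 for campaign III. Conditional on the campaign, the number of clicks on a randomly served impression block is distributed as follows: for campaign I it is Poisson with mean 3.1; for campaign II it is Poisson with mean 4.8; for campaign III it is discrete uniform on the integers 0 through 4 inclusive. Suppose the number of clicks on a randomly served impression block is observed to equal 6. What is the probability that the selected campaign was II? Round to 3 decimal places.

Likelihoods P(X=6 | ·): I: 0.0555296; II: 0.139798; III: 0.
Posterior ∝ prior × likelihood. Numerator for II: 0.31·0.139798 = 0.0433374.
Normalizing constant: 0.42·0.0555296 + 0.31·0.139798 + 0.27·0 = 0.0666599.
P(II | observation) = 0.0433374 / 0.0666599 = 0.650128.

0.650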